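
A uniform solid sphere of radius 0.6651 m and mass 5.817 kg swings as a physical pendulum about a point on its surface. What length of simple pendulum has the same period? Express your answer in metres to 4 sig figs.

The equivalent simple-pendulum length is L_eq = I/(md), where I is about the pivot and d = 0.66510 m.
I_cm = (2/5)mR² = 1.0293 kg·m², so I = I_cm + md² = 1.0293 + 2.5732 = 3.6025 kg·m².
L_eq = 3.6025/(5.817 × 0.66510) = 0.9311 m.

0.9311 m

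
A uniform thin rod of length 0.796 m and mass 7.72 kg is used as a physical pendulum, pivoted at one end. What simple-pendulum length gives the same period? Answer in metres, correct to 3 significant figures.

0.531 m

The equivalent simple-pendulum length is L_eq = I/(md), where I is about the pivot and d = 0.3980 m.
I_cm = (1/12)mL² = 0.4076 kg·m², so I = I_cm + md² = 0.4076 + 1.223 = 1.631 kg·m².
L_eq = 1.631/(7.72 × 0.3980) = 0.531 m.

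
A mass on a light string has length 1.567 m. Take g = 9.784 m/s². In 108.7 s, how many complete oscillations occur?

T = 2π√(L/g) = 2π√(1.567/9.784) = 2.5145 s.
Number of complete oscillations = ⌊108.7/2.5145⌋ = ⌊43.229⌋ = 43.

43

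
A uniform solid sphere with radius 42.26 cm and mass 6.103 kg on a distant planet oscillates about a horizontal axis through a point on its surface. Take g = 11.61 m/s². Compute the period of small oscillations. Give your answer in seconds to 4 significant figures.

I_cm = (2/5)mr² = 0.43598 kg·m². The pivot is at distance d = 0.4226 m from the centre of mass.
By the parallel-axis theorem, I = I_cm + md² = 0.43598 + 1.0899 = 1.5259 kg·m².
T = 2π√(I/(mgd)) = 2π√(1.5259/(6.103 × 11.61 × 0.4226)) = 1.418 s.

1.418 s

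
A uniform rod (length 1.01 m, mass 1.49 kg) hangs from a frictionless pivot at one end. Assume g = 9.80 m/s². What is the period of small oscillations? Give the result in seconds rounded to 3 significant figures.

1.65 s

For a physical pendulum T = 2π√(I/(mgd)), with d = 0.5050 m from pivot to centre of mass.
I_cm = mL²/12 = 1.49 × 1.01²/12 = 0.1267 kg·m²; I = I_cm + md² = 0.1267 + 1.49 × 0.5050² = 0.5066 kg·m².
T = 2π√(0.5066/(1.49 × 9.80 × 0.5050)) = 1.65 s.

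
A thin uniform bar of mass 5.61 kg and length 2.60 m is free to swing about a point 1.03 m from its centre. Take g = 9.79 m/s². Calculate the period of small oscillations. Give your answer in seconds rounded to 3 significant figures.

For a physical pendulum T = 2π√(I/(mgd)), with d = 1.030 m from pivot to centre of mass.
I_cm = mL²/12 = 5.61 × 2.60²/12 = 3.160 kg·m²; I = I_cm + md² = 3.160 + 5.61 × 1.030² = 9.112 kg·m².
T = 2π√(9.112/(5.61 × 9.79 × 1.030)) = 2.52 s.

2.52 s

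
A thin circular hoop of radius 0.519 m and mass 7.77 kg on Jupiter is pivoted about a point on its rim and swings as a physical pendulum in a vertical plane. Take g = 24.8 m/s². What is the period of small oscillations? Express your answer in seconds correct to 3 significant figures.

I_cm = mr² = 2.093 kg·m². The pivot is at distance d = 0.519 m from the centre of mass.
By the parallel-axis theorem, I = I_cm + md² = 2.093 + 2.093 = 4.186 kg·m².
T = 2π√(I/(mgd)) = 2π√(4.186/(7.77 × 24.8 × 0.519)) = 1.29 s.

1.29 s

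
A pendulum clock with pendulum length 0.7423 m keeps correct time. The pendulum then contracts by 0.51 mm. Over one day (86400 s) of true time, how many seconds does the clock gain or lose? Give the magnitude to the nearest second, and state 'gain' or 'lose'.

T ∝ √L, so T'/T = √(0.74179/0.7423) = 0.999656.
In 86400 s of true time the clock registers 86400/0.999656 = 86429.7 s, so it gains 30 s.

gain 30 s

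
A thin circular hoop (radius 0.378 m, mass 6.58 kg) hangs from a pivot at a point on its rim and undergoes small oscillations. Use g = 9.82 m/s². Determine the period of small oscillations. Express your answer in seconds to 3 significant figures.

I_cm = mr² = 0.9402 kg·m². The pivot is at distance d = 0.378 m from the centre of mass.
By the parallel-axis theorem, I = I_cm + md² = 0.9402 + 0.9402 = 1.880 kg·m².
T = 2π√(I/(mgd)) = 2π√(1.880/(6.58 × 9.82 × 0.378)) = 1.74 s.

1.74 s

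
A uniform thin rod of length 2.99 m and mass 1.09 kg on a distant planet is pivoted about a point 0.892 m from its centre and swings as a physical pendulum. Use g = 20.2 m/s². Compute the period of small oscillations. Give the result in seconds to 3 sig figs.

For a physical pendulum T = 2π√(I/(mgd)), with d = 0.8920 m from pivot to centre of mass.
I_cm = mL²/12 = 1.09 × 2.99²/12 = 0.8121 kg·m²; I = I_cm + md² = 0.8121 + 1.09 × 0.8920² = 1.679 kg·m².
T = 2π√(1.679/(1.09 × 20.2 × 0.8920)) = 1.84 s.

1.84 s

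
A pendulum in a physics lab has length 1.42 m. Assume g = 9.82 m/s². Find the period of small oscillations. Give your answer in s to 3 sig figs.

2.39 s

T = 2π√(L/g) = 2π√(1.42/9.82) = 2π × 0.3803 = 2.39 s.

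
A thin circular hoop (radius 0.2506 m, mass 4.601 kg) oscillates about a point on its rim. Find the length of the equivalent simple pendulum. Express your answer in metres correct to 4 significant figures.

The equivalent simple-pendulum length is L_eq = I/(md), where I is about the pivot and d = 0.25060 m.
I_cm = mR² = 0.28894 kg·m², so I = I_cm + md² = 0.28894 + 0.28894 = 0.57789 kg·m².
L_eq = 0.57789/(4.601 × 0.25060) = 0.5012 m.

0.5012 m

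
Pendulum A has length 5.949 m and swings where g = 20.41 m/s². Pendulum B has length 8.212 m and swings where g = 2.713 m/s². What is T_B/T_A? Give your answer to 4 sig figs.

3.223

T = 2π√(L/g), so T_B/T_A = √((L_B/g_B)/(L_A/g_A)) = √((8.212/2.713)/(5.949/20.41)) = 3.223.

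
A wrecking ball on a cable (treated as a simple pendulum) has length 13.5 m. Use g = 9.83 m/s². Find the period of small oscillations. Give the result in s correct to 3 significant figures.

T = 2π√(L/g) = 2π√(13.5/9.83) = 2π × 1.172 = 7.36 s.

7.36 s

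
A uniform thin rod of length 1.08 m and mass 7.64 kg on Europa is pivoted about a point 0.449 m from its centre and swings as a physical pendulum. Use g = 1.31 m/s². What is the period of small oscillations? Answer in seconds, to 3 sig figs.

4.48 s

For a physical pendulum T = 2π√(I/(mgd)), with d = 0.4490 m from pivot to centre of mass.
I_cm = mL²/12 = 7.64 × 1.08²/12 = 0.7426 kg·m²; I = I_cm + md² = 0.7426 + 7.64 × 0.4490² = 2.283 kg·m².
T = 2π√(2.283/(7.64 × 1.31 × 0.4490)) = 4.48 s.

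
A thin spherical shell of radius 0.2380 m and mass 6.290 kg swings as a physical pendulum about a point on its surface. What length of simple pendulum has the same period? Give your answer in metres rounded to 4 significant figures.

The equivalent simple-pendulum length is L_eq = I/(md), where I is about the pivot and d = 0.23800 m.
I_cm = (2/3)mR² = 0.23753 kg·m², so I = I_cm + md² = 0.23753 + 0.35629 = 0.59382 kg·m².
L_eq = 0.59382/(6.290 × 0.23800) = 0.3967 m.

0.3967 m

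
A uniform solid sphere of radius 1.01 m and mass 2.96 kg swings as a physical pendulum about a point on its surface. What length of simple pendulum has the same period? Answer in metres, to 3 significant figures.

1.41 m

The equivalent simple-pendulum length is L_eq = I/(md), where I is about the pivot and d = 1.010 m.
I_cm = (2/5)mR² = 1.208 kg·m², so I = I_cm + md² = 1.208 + 3.019 = 4.227 kg·m².
L_eq = 4.227/(2.96 × 1.010) = 1.41 m.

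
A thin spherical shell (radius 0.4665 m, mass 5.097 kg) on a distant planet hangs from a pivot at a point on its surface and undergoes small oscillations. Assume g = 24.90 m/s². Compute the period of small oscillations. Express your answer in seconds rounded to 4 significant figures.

1.110 s

I_cm = (2/3)mr² = 0.73948 kg·m². The pivot is at distance d = 0.4665 m from the centre of mass.
By the parallel-axis theorem, I = I_cm + md² = 0.73948 + 1.1092 = 1.8487 kg·m².
T = 2π√(I/(mgd)) = 2π√(1.8487/(5.097 × 24.90 × 0.4665)) = 1.110 s.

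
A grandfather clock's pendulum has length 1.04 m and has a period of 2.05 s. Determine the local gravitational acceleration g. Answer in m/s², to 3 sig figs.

From T = 2π√(L/g), g = 4π²L/T² = 4π² × 1.04/2.050² = 9.77 m/s².

9.77 m/s²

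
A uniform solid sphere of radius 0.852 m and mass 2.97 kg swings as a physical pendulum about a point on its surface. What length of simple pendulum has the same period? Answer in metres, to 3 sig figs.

1.19 m

The equivalent simple-pendulum length is L_eq = I/(md), where I is about the pivot and d = 0.8520 m.
I_cm = (2/5)mR² = 0.8624 kg·m², so I = I_cm + md² = 0.8624 + 2.156 = 3.018 kg·m².
L_eq = 3.018/(2.97 × 0.8520) = 1.19 m.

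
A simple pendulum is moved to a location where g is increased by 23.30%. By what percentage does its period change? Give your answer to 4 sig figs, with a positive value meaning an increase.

T ∝ 1/√g, so T'/T = 1/√(1.2330) = 0.90057.
Percentage change in T = (0.90057 − 1) × 100% = -9.943%.

-9.943%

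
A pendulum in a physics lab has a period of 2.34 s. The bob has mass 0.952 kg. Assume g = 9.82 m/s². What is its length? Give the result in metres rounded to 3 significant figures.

1.36 m

From T = 2π√(L/g), L = gT²/(4π²) = 9.82 × 2.340²/(4π²) = 1.36 m.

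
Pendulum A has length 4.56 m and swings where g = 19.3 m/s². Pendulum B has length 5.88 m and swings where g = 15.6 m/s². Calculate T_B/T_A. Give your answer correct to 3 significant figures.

T = 2π√(L/g), so T_B/T_A = √((L_B/g_B)/(L_A/g_A)) = √((5.88/15.6)/(4.56/19.3)) = 1.26.

1.26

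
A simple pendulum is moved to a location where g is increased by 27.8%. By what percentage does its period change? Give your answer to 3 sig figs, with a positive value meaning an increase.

-11.5%

T ∝ 1/√g, so T'/T = 1/√(1.278) = 0.8846.
Percentage change in T = (0.8846 − 1) × 100% = -11.5%.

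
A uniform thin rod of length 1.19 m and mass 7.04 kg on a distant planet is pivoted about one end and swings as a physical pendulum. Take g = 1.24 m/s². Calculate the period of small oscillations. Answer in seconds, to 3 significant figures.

For a physical pendulum T = 2π√(I/(mgd)), with d = 0.5950 m from pivot to centre of mass.
I_cm = mL²/12 = 7.04 × 1.19²/12 = 0.8308 kg·m²; I = I_cm + md² = 0.8308 + 7.04 × 0.5950² = 3.323 kg·m².
T = 2π√(3.323/(7.04 × 1.24 × 0.5950)) = 5.03 s.

5.03 s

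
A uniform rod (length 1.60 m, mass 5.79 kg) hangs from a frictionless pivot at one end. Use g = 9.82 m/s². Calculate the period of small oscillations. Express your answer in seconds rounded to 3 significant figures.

For a physical pendulum T = 2π√(I/(mgd)), with d = 0.8000 m from pivot to centre of mass.
I_cm = mL²/12 = 5.79 × 1.60²/12 = 1.235 kg·m²; I = I_cm + md² = 1.235 + 5.79 × 0.8000² = 4.941 kg·m².
T = 2π√(4.941/(5.79 × 9.82 × 0.8000)) = 2.07 s.

2.07 s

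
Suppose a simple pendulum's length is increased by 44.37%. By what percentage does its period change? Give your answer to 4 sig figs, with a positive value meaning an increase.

T ∝ √L, so T'/T = √(1.4437) = 1.2015.
Percentage change in T = (1.2015 − 1) × 100% = 20.15%.

20.15%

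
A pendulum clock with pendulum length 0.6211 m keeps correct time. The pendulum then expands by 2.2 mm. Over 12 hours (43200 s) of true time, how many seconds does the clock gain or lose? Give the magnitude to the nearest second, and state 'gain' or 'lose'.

T ∝ √L, so T'/T = √(0.62330/0.6211) = 1.00177.
In 43200 s of true time the clock registers 43200/1.00177 = 43123.7 s, so it loses 76 s.

lose 76 s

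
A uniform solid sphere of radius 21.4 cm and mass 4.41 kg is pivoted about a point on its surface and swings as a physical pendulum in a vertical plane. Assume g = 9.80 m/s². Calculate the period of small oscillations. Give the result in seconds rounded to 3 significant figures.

1.10 s

I_cm = (2/5)mr² = 0.08078 kg·m². The pivot is at distance d = 0.214 m from the centre of mass.
By the parallel-axis theorem, I = I_cm + md² = 0.08078 + 0.2020 = 0.2827 kg·m².
T = 2π√(I/(mgd)) = 2π√(0.2827/(4.41 × 9.80 × 0.214)) = 1.10 s.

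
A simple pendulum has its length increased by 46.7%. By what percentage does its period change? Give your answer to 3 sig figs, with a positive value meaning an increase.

T ∝ √L, so T'/T = √(1.467) = 1.211.
Percentage change in T = (1.211 − 1) × 100% = 21.1%.

21.1%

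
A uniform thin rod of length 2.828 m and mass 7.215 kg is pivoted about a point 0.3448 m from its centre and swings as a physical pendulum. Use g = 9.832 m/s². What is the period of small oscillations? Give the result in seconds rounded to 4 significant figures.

For a physical pendulum T = 2π√(I/(mgd)), with d = 0.34480 m from pivot to centre of mass.
I_cm = mL²/12 = 7.215 × 2.828²/12 = 4.8085 kg·m²; I = I_cm + md² = 4.8085 + 7.215 × 0.34480² = 5.6663 kg·m².
T = 2π√(5.6663/(7.215 × 9.832 × 0.34480)) = 3.024 s.

3.024 s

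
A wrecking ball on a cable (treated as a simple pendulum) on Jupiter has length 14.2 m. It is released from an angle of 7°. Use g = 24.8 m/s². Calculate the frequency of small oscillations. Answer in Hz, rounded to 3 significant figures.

T = 2π√(L/g) = 2π√(14.2/24.8) = 4.754 s, so f = 1/T = 0.210 Hz.

0.210 Hz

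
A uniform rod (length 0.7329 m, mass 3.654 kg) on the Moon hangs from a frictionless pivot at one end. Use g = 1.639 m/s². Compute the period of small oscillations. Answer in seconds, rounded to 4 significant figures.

3.431 s

For a physical pendulum T = 2π√(I/(mgd)), with d = 0.36645 m from pivot to centre of mass.
I_cm = mL²/12 = 3.654 × 0.7329²/12 = 0.16356 kg·m²; I = I_cm + md² = 0.16356 + 3.654 × 0.36645² = 0.65424 kg·m².
T = 2π√(0.65424/(3.654 × 1.639 × 0.36645)) = 3.431 s.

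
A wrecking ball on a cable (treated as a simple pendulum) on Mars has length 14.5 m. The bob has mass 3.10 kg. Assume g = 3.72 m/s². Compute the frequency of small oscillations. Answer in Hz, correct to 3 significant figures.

T = 2π√(L/g) = 2π√(14.5/3.72) = 12.40 s, so f = 1/T = 0.0806 Hz.

0.0806 Hz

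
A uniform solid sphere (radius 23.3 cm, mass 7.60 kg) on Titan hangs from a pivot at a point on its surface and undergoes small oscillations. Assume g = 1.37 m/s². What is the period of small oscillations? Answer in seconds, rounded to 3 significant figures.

3.07 s

I_cm = (2/5)mr² = 0.1650 kg·m². The pivot is at distance d = 0.233 m from the centre of mass.
By the parallel-axis theorem, I = I_cm + md² = 0.1650 + 0.4126 = 0.5776 kg·m².
T = 2π√(I/(mgd)) = 2π√(0.5776/(7.60 × 1.37 × 0.233)) = 3.07 s.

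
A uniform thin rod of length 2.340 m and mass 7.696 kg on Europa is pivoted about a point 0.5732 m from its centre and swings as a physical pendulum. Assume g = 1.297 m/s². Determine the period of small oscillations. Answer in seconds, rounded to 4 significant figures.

For a physical pendulum T = 2π√(I/(mgd)), with d = 0.57320 m from pivot to centre of mass.
I_cm = mL²/12 = 7.696 × 2.340²/12 = 3.5117 kg·m²; I = I_cm + md² = 3.5117 + 7.696 × 0.57320² = 6.0403 kg·m².
T = 2π√(6.0403/(7.696 × 1.297 × 0.57320)) = 6.456 s.

6.456 s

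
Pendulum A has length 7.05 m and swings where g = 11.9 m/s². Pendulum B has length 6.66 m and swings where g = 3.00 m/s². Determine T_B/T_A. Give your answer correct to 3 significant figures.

T = 2π√(L/g), so T_B/T_A = √((L_B/g_B)/(L_A/g_A)) = √((6.66/3.00)/(7.05/11.9)) = 1.94.

1.94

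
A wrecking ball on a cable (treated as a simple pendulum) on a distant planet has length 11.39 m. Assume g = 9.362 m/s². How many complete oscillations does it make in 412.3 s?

59

T = 2π√(L/g) = 2π√(11.39/9.362) = 6.9304 s.
Number of complete oscillations = ⌊412.3/6.9304⌋ = ⌊59.492⌋ = 59.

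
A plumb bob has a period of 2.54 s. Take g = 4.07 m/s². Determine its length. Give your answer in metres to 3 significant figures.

0.665 m

From T = 2π√(L/g), L = gT²/(4π²) = 4.07 × 2.540²/(4π²) = 0.665 m.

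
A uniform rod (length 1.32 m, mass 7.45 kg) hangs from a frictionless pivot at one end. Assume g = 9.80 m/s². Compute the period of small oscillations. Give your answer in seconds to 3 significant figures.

1.88 s

For a physical pendulum T = 2π√(I/(mgd)), with d = 0.6600 m from pivot to centre of mass.
I_cm = mL²/12 = 7.45 × 1.32²/12 = 1.082 kg·m²; I = I_cm + md² = 1.082 + 7.45 × 0.6600² = 4.327 kg·m².
T = 2π√(4.327/(7.45 × 9.80 × 0.6600)) = 1.88 s.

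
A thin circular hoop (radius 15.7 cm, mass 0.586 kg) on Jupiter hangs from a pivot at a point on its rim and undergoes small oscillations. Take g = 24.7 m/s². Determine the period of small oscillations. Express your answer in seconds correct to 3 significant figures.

I_cm = mr² = 0.01444 kg·m². The pivot is at distance d = 0.157 m from the centre of mass.
By the parallel-axis theorem, I = I_cm + md² = 0.01444 + 0.01444 = 0.02889 kg·m².
T = 2π√(I/(mgd)) = 2π√(0.02889/(0.586 × 24.7 × 0.157)) = 0.708 s.

0.708 s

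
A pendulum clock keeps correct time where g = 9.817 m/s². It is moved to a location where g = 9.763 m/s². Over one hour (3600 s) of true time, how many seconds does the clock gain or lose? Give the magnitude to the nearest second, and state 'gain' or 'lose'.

The clock's period scales as T ∝ 1/√g, so T'/T = √(9.817/9.763) = 1.00276.
In 3600 s of true time the clock registers 3600/1.00276 = 3590.1 s, so it loses 10 s.

lose 10 s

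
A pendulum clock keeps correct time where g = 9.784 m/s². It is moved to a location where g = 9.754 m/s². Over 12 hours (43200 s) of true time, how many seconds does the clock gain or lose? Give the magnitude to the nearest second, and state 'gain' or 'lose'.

The clock's period scales as T ∝ 1/√g, so T'/T = √(9.784/9.754) = 1.00154.
In 43200 s of true time the clock registers 43200/1.00154 = 43133.7 s, so it loses 66 s.

lose 66 s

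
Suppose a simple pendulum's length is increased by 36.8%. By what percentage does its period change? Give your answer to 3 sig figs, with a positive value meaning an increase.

T ∝ √L, so T'/T = √(1.368) = 1.170.
Percentage change in T = (1.170 − 1) × 100% = 17.0%.

17.0%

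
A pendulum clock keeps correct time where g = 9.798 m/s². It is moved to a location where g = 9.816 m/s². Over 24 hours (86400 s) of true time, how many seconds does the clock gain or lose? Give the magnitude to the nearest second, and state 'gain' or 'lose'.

The clock's period scales as T ∝ 1/√g, so T'/T = √(9.798/9.816) = 0.999083.
In 86400 s of true time the clock registers 86400/0.999083 = 86479.3 s, so it gains 79 s.

gain 79 s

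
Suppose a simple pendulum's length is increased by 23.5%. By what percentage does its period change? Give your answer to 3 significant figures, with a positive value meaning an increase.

11.1%

T ∝ √L, so T'/T = √(1.235) = 1.111.
Percentage change in T = (1.111 − 1) × 100% = 11.1%.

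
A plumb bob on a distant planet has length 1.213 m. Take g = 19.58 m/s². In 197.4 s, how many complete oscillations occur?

126

T = 2π√(L/g) = 2π√(1.213/19.58) = 1.5639 s.
Number of complete oscillations = ⌊197.4/1.5639⌋ = ⌊126.22⌋ = 126.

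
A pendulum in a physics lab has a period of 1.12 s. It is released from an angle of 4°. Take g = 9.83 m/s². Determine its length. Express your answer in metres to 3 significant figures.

From T = 2π√(L/g), L = gT²/(4π²) = 9.83 × 1.120²/(4π²) = 0.312 m.

0.312 m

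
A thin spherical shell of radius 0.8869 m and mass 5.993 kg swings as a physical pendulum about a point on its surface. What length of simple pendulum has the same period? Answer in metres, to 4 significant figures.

1.478 m

The equivalent simple-pendulum length is L_eq = I/(md), where I is about the pivot and d = 0.88690 m.
I_cm = (2/3)mR² = 3.1427 kg·m², so I = I_cm + md² = 3.1427 + 4.7140 = 7.8567 kg·m².
L_eq = 7.8567/(5.993 × 0.88690) = 1.478 m.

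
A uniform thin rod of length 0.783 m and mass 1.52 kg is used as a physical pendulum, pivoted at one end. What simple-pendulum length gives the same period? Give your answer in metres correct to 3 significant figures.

The equivalent simple-pendulum length is L_eq = I/(md), where I is about the pivot and d = 0.3915 m.
I_cm = (1/12)mL² = 0.07766 kg·m², so I = I_cm + md² = 0.07766 + 0.2330 = 0.3106 kg·m².
L_eq = 0.3106/(1.52 × 0.3915) = 0.522 m.

0.522 m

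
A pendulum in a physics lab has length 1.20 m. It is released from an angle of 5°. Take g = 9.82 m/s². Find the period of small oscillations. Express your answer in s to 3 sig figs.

2.20 s

T = 2π√(L/g) = 2π√(1.20/9.82) = 2π × 0.3496 = 2.20 s.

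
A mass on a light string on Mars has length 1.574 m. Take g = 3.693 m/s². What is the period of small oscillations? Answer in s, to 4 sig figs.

T = 2π√(L/g) = 2π√(1.574/3.693) = 2π × 0.65285 = 4.102 s.

4.102 s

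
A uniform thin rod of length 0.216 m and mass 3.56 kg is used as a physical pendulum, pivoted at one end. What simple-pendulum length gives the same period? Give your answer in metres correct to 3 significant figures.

0.144 m

The equivalent simple-pendulum length is L_eq = I/(md), where I is about the pivot and d = 0.1080 m.
I_cm = (1/12)mL² = 0.01384 kg·m², so I = I_cm + md² = 0.01384 + 0.04152 = 0.05537 kg·m².
L_eq = 0.05537/(3.56 × 0.1080) = 0.144 m.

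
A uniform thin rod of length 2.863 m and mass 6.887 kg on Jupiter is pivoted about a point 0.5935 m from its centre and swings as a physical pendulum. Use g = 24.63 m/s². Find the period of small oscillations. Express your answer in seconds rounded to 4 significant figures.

For a physical pendulum T = 2π√(I/(mgd)), with d = 0.59350 m from pivot to centre of mass.
I_cm = mL²/12 = 6.887 × 2.863²/12 = 4.7043 kg·m²; I = I_cm + md² = 4.7043 + 6.887 × 0.59350² = 7.1302 kg·m².
T = 2π√(7.1302/(6.887 × 24.63 × 0.59350)) = 1.672 s.

1.672 s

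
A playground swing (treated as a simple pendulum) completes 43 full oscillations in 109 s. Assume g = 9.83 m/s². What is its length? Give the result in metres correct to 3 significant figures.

T = 109/43 = 2.535 s.
From T = 2π√(L/g), L = gT²/(4π²) = 9.83 × 2.535²/(4π²) = 1.60 m.

1.60 m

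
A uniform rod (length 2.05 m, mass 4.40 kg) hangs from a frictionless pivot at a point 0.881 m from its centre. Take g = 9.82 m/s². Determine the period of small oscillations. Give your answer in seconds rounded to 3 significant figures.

2.27 s

For a physical pendulum T = 2π√(I/(mgd)), with d = 0.8810 m from pivot to centre of mass.
I_cm = mL²/12 = 4.40 × 2.05²/12 = 1.541 kg·m²; I = I_cm + md² = 1.541 + 4.40 × 0.8810² = 4.956 kg·m².
T = 2π√(4.956/(4.40 × 9.82 × 0.8810)) = 2.27 s.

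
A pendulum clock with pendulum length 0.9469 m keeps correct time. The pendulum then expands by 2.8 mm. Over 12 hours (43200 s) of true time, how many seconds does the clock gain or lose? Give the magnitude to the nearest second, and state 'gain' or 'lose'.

T ∝ √L, so T'/T = √(0.94970/0.9469) = 1.00148.
In 43200 s of true time the clock registers 43200/1.00148 = 43136.3 s, so it loses 64 s.

lose 64 s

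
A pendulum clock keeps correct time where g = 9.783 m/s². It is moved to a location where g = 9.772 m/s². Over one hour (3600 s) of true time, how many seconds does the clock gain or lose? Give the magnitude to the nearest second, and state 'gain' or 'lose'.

The clock's period scales as T ∝ 1/√g, so T'/T = √(9.783/9.772) = 1.00056.
In 3600 s of true time the clock registers 3600/1.00056 = 3598.0 s, so it loses 2 s.

lose 2 s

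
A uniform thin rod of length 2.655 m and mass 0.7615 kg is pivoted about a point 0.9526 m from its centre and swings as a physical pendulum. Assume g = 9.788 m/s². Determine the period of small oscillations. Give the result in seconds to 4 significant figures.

2.516 s

For a physical pendulum T = 2π√(I/(mgd)), with d = 0.95260 m from pivot to centre of mass.
I_cm = mL²/12 = 0.7615 × 2.655²/12 = 0.44732 kg·m²; I = I_cm + md² = 0.44732 + 0.7615 × 0.95260² = 1.1383 kg·m².
T = 2π√(1.1383/(0.7615 × 9.788 × 0.95260)) = 2.516 s.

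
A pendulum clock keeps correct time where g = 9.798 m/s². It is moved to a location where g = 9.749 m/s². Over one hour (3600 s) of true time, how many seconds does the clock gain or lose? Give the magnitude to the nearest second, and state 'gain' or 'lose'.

The clock's period scales as T ∝ 1/√g, so T'/T = √(9.798/9.749) = 1.00251.
In 3600 s of true time the clock registers 3600/1.00251 = 3591.0 s, so it loses 9 s.

lose 9 s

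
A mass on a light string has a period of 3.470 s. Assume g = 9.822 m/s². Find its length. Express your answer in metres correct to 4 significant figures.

From T = 2π√(L/g), L = gT²/(4π²) = 9.822 × 3.4700²/(4π²) = 2.996 m.

2.996 m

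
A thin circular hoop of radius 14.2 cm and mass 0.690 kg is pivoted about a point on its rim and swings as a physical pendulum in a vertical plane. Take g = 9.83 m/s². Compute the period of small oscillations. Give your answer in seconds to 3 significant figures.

1.07 s

I_cm = mr² = 0.01391 kg·m². The pivot is at distance d = 0.142 m from the centre of mass.
By the parallel-axis theorem, I = I_cm + md² = 0.01391 + 0.01391 = 0.02783 kg·m².
T = 2π√(I/(mgd)) = 2π√(0.02783/(0.690 × 9.83 × 0.142)) = 1.07 s.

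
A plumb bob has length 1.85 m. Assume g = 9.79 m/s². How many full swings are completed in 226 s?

T = 2π√(L/g) = 2π√(1.85/9.79) = 2.731 s.
Number of complete oscillations = ⌊226/2.731⌋ = ⌊82.74⌋ = 82.

82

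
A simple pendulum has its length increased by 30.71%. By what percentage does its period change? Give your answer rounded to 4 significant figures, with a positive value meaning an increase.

14.33%

T ∝ √L, so T'/T = √(1.3071) = 1.1433.
Percentage change in T = (1.1433 − 1) × 100% = 14.33%.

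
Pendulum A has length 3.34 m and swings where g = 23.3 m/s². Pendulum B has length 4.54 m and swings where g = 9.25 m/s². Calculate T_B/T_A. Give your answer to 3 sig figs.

T = 2π√(L/g), so T_B/T_A = √((L_B/g_B)/(L_A/g_A)) = √((4.54/9.25)/(3.34/23.3)) = 1.85.

1.85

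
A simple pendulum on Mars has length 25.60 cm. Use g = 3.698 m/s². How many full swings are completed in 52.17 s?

T = 2π√(L/g) = 2π√(0.2560/3.698) = 1.6532 s.
Number of complete oscillations = ⌊52.17/1.6532⌋ = ⌊31.558⌋ = 31.

31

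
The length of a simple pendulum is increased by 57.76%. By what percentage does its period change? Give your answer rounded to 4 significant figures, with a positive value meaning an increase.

T ∝ √L, so T'/T = √(1.5776) = 1.2560.
Percentage change in T = (1.2560 − 1) × 100% = 25.60%.

25.60%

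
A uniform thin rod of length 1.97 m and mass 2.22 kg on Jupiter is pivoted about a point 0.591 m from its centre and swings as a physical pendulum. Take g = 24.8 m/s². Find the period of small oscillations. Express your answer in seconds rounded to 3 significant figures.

For a physical pendulum T = 2π√(I/(mgd)), with d = 0.5910 m from pivot to centre of mass.
I_cm = mL²/12 = 2.22 × 1.97²/12 = 0.7180 kg·m²; I = I_cm + md² = 0.7180 + 2.22 × 0.5910² = 1.493 kg·m².
T = 2π√(1.493/(2.22 × 24.8 × 0.5910)) = 1.35 s.

1.35 s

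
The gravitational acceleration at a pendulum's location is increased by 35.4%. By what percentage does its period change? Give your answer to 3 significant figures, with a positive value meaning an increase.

-14.1%

T ∝ 1/√g, so T'/T = 1/√(1.354) = 0.8594.
Percentage change in T = (0.8594 − 1) × 100% = -14.1%.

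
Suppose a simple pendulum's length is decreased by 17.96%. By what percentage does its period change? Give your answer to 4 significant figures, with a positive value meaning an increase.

-9.424%

T ∝ √L, so T'/T = √(0.82040) = 0.90576.
Percentage change in T = (0.90576 − 1) × 100% = -9.424%.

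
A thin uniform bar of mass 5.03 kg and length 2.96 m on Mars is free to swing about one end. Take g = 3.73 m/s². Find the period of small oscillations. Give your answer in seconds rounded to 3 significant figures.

4.57 s

For a physical pendulum T = 2π√(I/(mgd)), with d = 1.480 m from pivot to centre of mass.
I_cm = mL²/12 = 5.03 × 2.96²/12 = 3.673 kg·m²; I = I_cm + md² = 3.673 + 5.03 × 1.480² = 14.69 kg·m².
T = 2π√(14.69/(5.03 × 3.73 × 1.480)) = 4.57 s.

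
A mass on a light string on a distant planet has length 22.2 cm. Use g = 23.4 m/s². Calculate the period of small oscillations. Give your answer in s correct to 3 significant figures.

T = 2π√(L/g) = 2π√(0.222/23.4) = 2π × 0.09740 = 0.612 s.

0.612 s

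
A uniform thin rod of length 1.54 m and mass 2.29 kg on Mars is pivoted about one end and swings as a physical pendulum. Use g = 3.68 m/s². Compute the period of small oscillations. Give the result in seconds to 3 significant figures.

3.32 s

For a physical pendulum T = 2π√(I/(mgd)), with d = 0.7700 m from pivot to centre of mass.
I_cm = mL²/12 = 2.29 × 1.54²/12 = 0.4526 kg·m²; I = I_cm + md² = 0.4526 + 2.29 × 0.7700² = 1.810 kg·m².
T = 2π√(1.810/(2.29 × 3.68 × 0.7700)) = 3.32 s.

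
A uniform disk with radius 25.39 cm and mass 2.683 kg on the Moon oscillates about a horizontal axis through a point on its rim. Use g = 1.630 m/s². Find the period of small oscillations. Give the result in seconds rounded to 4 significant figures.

3.037 s

I_cm = ½mr² = 0.086480 kg·m². The pivot is at distance d = 0.2539 m from the centre of mass.
By the parallel-axis theorem, I = I_cm + md² = 0.086480 + 0.17296 = 0.25944 kg·m².
T = 2π√(I/(mgd)) = 2π√(0.25944/(2.683 × 1.630 × 0.2539)) = 3.037 s.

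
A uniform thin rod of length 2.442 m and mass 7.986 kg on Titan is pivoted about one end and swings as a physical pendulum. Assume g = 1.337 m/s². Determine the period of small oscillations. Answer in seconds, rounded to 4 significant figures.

For a physical pendulum T = 2π√(I/(mgd)), with d = 1.2210 m from pivot to centre of mass.
I_cm = mL²/12 = 7.986 × 2.442²/12 = 3.9686 kg·m²; I = I_cm + md² = 3.9686 + 7.986 × 1.2210² = 15.874 kg·m².
T = 2π√(15.874/(7.986 × 1.337 × 1.2210)) = 6.933 s.

6.933 s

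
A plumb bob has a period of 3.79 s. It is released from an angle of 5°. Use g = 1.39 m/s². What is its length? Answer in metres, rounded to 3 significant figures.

0.506 m

From T = 2π√(L/g), L = gT²/(4π²) = 1.39 × 3.790²/(4π²) = 0.506 m.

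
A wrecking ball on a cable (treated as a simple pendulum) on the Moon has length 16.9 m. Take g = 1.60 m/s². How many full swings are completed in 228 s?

T = 2π√(L/g) = 2π√(16.9/1.60) = 20.42 s.
Number of complete oscillations = ⌊228/20.42⌋ = ⌊11.17⌋ = 11.

11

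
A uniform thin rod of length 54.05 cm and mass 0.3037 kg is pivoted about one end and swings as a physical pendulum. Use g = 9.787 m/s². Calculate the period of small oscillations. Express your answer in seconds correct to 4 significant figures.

For a physical pendulum T = 2π√(I/(mgd)), with d = 0.27025 m from pivot to centre of mass.
I_cm = mL²/12 = 0.3037 × 0.5405²/12 = 0.0073936 kg·m²; I = I_cm + md² = 0.0073936 + 0.3037 × 0.27025² = 0.029574 kg·m².
T = 2π√(0.029574/(0.3037 × 9.787 × 0.27025)) = 1.206 s.

1.206 s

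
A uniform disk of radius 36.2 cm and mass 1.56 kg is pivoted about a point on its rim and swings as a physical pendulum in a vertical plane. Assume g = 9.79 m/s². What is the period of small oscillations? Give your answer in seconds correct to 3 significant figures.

I_cm = ½mr² = 0.1022 kg·m². The pivot is at distance d = 0.362 m from the centre of mass.
By the parallel-axis theorem, I = I_cm + md² = 0.1022 + 0.2044 = 0.3066 kg·m².
T = 2π√(I/(mgd)) = 2π√(0.3066/(1.56 × 9.79 × 0.362)) = 1.48 s.

1.48 s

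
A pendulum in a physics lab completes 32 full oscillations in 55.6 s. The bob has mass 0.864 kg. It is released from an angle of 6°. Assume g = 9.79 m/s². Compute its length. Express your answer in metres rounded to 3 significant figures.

T = 55.6/32 = 1.738 s.
From T = 2π√(L/g), L = gT²/(4π²) = 9.79 × 1.738²/(4π²) = 0.749 m.

0.749 m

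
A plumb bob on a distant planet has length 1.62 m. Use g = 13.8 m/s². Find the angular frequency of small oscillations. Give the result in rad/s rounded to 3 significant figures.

2.92 rad/s

ω = √(g/L) = √(13.8/1.62) = 2.92 rad/s.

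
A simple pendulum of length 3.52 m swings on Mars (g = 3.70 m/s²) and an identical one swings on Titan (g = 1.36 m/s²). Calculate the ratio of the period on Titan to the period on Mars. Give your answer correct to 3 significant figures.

T ∝ 1/√g, so T₂/T₁ = √(g₁/g₂) = √(3.70/1.36) = 1.65.

1.65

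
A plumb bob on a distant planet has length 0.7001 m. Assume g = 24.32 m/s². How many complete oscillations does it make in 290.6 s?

272

T = 2π√(L/g) = 2π√(0.7001/24.32) = 1.0661 s.
Number of complete oscillations = ⌊290.6/1.0661⌋ = ⌊272.59⌋ = 272.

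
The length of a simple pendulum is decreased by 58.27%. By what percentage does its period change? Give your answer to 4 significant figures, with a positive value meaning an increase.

-35.40%

T ∝ √L, so T'/T = √(0.41730) = 0.64599.
Percentage change in T = (0.64599 − 1) × 100% = -35.40%.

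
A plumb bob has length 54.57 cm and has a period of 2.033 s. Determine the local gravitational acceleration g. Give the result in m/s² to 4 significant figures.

5.212 m/s²

From T = 2π√(L/g), g = 4π²L/T² = 4π² × 0.5457/2.0330² = 5.212 m/s².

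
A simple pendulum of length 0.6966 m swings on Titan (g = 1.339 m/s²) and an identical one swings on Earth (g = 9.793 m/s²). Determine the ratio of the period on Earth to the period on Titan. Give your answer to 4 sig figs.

T ∝ 1/√g, so T₂/T₁ = √(g₁/g₂) = √(1.339/9.793) = 0.3698.

0.3698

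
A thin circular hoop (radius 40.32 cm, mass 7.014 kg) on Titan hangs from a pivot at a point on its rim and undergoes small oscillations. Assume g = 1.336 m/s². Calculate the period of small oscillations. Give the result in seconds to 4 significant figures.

4.881 s

I_cm = mr² = 1.1403 kg·m². The pivot is at distance d = 0.4032 m from the centre of mass.
By the parallel-axis theorem, I = I_cm + md² = 1.1403 + 1.1403 = 2.2805 kg·m².
T = 2π√(I/(mgd)) = 2π√(2.2805/(7.014 × 1.336 × 0.4032)) = 4.881 s.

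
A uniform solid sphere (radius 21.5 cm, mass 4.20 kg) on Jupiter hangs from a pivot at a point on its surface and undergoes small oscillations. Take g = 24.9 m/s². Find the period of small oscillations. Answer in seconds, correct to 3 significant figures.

I_cm = (2/5)mr² = 0.07766 kg·m². The pivot is at distance d = 0.215 m from the centre of mass.
By the parallel-axis theorem, I = I_cm + md² = 0.07766 + 0.1941 = 0.2718 kg·m².
T = 2π√(I/(mgd)) = 2π√(0.2718/(4.20 × 24.9 × 0.215)) = 0.691 s.

0.691 s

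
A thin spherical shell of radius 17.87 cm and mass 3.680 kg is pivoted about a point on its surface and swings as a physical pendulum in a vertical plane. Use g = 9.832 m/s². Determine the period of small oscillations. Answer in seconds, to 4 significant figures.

1.094 s

I_cm = (2/3)mr² = 0.078344 kg·m². The pivot is at distance d = 0.1787 m from the centre of mass.
By the parallel-axis theorem, I = I_cm + md² = 0.078344 + 0.11752 = 0.19586 kg·m².
T = 2π√(I/(mgd)) = 2π√(0.19586/(3.680 × 9.832 × 0.1787)) = 1.094 s.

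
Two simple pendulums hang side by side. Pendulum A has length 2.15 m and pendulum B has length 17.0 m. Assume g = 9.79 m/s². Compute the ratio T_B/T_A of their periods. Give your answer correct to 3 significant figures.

2.81

T ∝ √L, so T_B/T_A = √(L_B/L_A) = √(17.0/2.15) = 2.81.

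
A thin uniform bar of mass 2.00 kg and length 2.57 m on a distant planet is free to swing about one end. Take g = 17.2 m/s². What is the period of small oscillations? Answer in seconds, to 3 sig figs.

For a physical pendulum T = 2π√(I/(mgd)), with d = 1.285 m from pivot to centre of mass.
I_cm = mL²/12 = 2.00 × 2.57²/12 = 1.101 kg·m²; I = I_cm + md² = 1.101 + 2.00 × 1.285² = 4.403 kg·m².
T = 2π√(4.403/(2.00 × 17.2 × 1.285)) = 1.98 s.

1.98 s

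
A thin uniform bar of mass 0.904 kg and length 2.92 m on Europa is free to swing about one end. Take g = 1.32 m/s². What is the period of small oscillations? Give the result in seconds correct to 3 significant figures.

For a physical pendulum T = 2π√(I/(mgd)), with d = 1.460 m from pivot to centre of mass.
I_cm = mL²/12 = 0.904 × 2.92²/12 = 0.6423 kg·m²; I = I_cm + md² = 0.6423 + 0.904 × 1.460² = 2.569 kg·m².
T = 2π√(2.569/(0.904 × 1.32 × 1.460)) = 7.63 s.

7.63 s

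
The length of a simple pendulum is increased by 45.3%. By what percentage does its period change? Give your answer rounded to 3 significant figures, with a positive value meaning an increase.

T ∝ √L, so T'/T = √(1.453) = 1.205.
Percentage change in T = (1.205 − 1) × 100% = 20.5%.

20.5%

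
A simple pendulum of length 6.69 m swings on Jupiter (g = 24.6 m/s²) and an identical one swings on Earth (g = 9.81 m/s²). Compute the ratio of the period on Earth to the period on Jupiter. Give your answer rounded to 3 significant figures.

T ∝ 1/√g, so T₂/T₁ = √(g₁/g₂) = √(24.6/9.81) = 1.58.

1.58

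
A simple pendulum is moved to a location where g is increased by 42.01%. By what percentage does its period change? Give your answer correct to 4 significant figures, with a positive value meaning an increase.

T ∝ 1/√g, so T'/T = 1/√(1.4201) = 0.83915.
Percentage change in T = (0.83915 − 1) × 100% = -16.08%.

-16.08%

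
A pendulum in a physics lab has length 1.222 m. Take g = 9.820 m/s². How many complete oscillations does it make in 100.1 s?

T = 2π√(L/g) = 2π√(1.222/9.820) = 2.2165 s.
Number of complete oscillations = ⌊100.1/2.2165⌋ = ⌊45.162⌋ = 45.

45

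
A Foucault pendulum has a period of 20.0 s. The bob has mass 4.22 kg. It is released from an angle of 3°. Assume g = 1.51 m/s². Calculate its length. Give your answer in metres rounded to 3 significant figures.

15.3 m

From T = 2π√(L/g), L = gT²/(4π²) = 1.51 × 20.00²/(4π²) = 15.3 m.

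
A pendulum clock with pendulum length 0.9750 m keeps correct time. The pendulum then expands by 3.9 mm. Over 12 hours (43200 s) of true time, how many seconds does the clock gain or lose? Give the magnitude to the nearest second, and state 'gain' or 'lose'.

T ∝ √L, so T'/T = √(0.97890/0.9750) = 1.00200.
In 43200 s of true time the clock registers 43200/1.00200 = 43113.9 s, so it loses 86 s.

lose 86 s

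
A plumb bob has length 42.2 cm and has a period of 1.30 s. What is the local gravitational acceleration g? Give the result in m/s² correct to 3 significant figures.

From T = 2π√(L/g), g = 4π²L/T² = 4π² × 0.422/1.300² = 9.86 m/s².

9.86 m/s²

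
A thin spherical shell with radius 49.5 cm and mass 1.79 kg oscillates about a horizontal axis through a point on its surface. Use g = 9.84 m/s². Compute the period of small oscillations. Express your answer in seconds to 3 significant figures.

I_cm = (2/3)mr² = 0.2924 kg·m². The pivot is at distance d = 0.495 m from the centre of mass.
By the parallel-axis theorem, I = I_cm + md² = 0.2924 + 0.4386 = 0.7310 kg·m².
T = 2π√(I/(mgd)) = 2π√(0.7310/(1.79 × 9.84 × 0.495)) = 1.82 s.

1.82 s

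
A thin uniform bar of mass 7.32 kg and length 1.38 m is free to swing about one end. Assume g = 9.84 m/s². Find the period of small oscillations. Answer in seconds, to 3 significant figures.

For a physical pendulum T = 2π√(I/(mgd)), with d = 0.6900 m from pivot to centre of mass.
I_cm = mL²/12 = 7.32 × 1.38²/12 = 1.162 kg·m²; I = I_cm + md² = 1.162 + 7.32 × 0.6900² = 4.647 kg·m².
T = 2π√(4.647/(7.32 × 9.84 × 0.6900)) = 1.92 s.

1.92 s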